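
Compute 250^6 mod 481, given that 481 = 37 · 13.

Mod 37: 250 ≡ 28; 28^6 ≡ 10 (mod 37).
Mod 13: 250 ≡ 3; 3^6 ≡ 1 (mod 13).
Combine by CRT: x ≡ 10 (mod 37), x ≡ 1 (mod 13) ⇒ x ≡ 417 (mod 481).

417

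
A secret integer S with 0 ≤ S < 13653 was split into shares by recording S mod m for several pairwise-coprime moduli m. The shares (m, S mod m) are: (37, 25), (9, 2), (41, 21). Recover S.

9164

The moduli are pairwise coprime; N = 37·9·41 = 13653.
N/37 = 369; 369 ≡ 36 (mod 37); 36·36 ≡ 1, so inverse 36.
N/9 = 1517; 1517 ≡ 5 (mod 9); 5·2 ≡ 1, so inverse 2.
N/41 = 333; 333 ≡ 5 (mod 41); 5·33 ≡ 1, so inverse 33.
S ≡ 25·369·36 + 2·1517·2 + 21·333·33 = 568937.
568937 mod 13653 = 9164.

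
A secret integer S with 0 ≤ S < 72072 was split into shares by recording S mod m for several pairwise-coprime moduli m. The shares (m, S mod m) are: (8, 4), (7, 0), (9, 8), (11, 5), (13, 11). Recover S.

The moduli are pairwise coprime; N = 8·7·9·11·13 = 72072.
N/8 = 9009; 9009 ≡ 1 (mod 8), inverse 1.
N/7 = 10296; 10296 ≡ 6 (mod 7); 6·6 ≡ 1, so inverse 6.
N/9 = 8008; 8008 ≡ 7 (mod 9); 7·4 ≡ 1, so inverse 4.
N/11 = 6552; 6552 ≡ 7 (mod 11); 7·8 ≡ 1, so inverse 8.
N/13 = 5544; 5544 ≡ 6 (mod 13); 6·11 ≡ 1, so inverse 11.
S ≡ 4·9009·1 + 0·10296·6 + 8·8008·4 + 5·6552·8 + 11·5544·11 = 1225196.
1225196 mod 72072 = 72044.

72044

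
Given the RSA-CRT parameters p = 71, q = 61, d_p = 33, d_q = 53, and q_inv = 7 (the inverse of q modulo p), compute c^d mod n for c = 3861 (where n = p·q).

m₁ = c^(d_p) mod p: c ≡ 27 (mod 71), and 27^33 mod 71 = 15.
m₂ = c^(d_q) mod q: c ≡ 18 (mod 61), and 18^53 mod 61 = 30.
h = q_inv·(m₁ − m₂) mod p = 7·(15 − 30) mod 71 = 37.
m = m₂ + h·q = 30 + 37·61 = 2287.

2287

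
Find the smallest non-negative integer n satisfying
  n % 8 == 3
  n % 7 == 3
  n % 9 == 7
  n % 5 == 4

The moduli are pairwise coprime; M = 8·7·9·5 = 2520.
M/8 = 315; 315 ≡ 3 (mod 8); 3·3 ≡ 1, so inverse 3.
M/7 = 360; 360 ≡ 3 (mod 7); 3·5 ≡ 1, so inverse 5.
M/9 = 280; 280 ≡ 1 (mod 9), inverse 1.
M/5 = 504; 504 ≡ 4 (mod 5); 4·4 ≡ 1, so inverse 4.
n ≡ 3·315·3 + 3·360·5 + 7·280·1 + 4·504·4 = 18259.
18259 mod 2520 = 619.

619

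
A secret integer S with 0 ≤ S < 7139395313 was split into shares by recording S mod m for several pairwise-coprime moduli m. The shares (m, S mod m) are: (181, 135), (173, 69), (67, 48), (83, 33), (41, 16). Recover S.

Combine the congruences pairwise.
From S ≡ 135 (mod 181) write S = 135 + 181t. Substituting into S ≡ 69 (mod 173) gives 181t ≡ 107 (mod 173), and since 8⁻¹ ≡ 65 (mod 173), t ≡ 35. Hence S ≡ 135 + 181·35 = 6470 (mod 31313).
From S ≡ 6470 (mod 31313) write S = 6470 + 31313t. Substituting into S ≡ 48 (mod 67) gives 31313t ≡ 10 (mod 67), and since 24⁻¹ ≡ 14 (mod 67), t ≡ 6. Hence S ≡ 6470 + 31313·6 = 194348 (mod 2097971).
From S ≡ 194348 (mod 2097971) write S = 194348 + 2097971t. Substituting into S ≡ 33 (mod 83) gives 2097971t ≡ 71 (mod 83), and since 63⁻¹ ≡ 29 (mod 83), t ≡ 67. Hence S ≡ 194348 + 2097971·67 = 140758405 (mod 174131593).
From S ≡ 140758405 (mod 174131593) write S = 140758405 + 174131593t. Substituting into S ≡ 16 (mod 41) gives 174131593t ≡ 23 (mod 41), and since 1⁻¹ ≡ 1 (mod 41), t ≡ 23. Hence S ≡ 140758405 + 174131593·23 = 4145785044 (mod 7139395313).

4145785044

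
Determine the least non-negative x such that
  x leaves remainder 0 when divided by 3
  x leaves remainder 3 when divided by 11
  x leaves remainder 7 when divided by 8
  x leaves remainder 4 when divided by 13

The moduli are pairwise coprime; N = 3·11·8·13 = 3432.
N/3 = 1144; 1144 ≡ 1 (mod 3), inverse 1.
N/11 = 312; 312 ≡ 4 (mod 11); 4·3 ≡ 1, so inverse 3.
N/8 = 429; 429 ≡ 5 (mod 8); 5·5 ≡ 1, so inverse 5.
N/13 = 264; 264 ≡ 4 (mod 13); 4·10 ≡ 1, so inverse 10.
x ≡ 0·1144·1 + 3·312·3 + 7·429·5 + 4·264·10 = 28383.
28383 mod 3432 = 927.

927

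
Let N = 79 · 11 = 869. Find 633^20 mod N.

1

Mod 79: 633 ≡ 1; 1^20 ≡ 1 (mod 79).
Mod 11: 633 ≡ 6; since 10 | 20, by Fermat 6^20 ≡ 1 (mod 11).
Combine by CRT: x ≡ 1 (mod 79), x ≡ 1 (mod 11) ⇒ x ≡ 1 (mod 869).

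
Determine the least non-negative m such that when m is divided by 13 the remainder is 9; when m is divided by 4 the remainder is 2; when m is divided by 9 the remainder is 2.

Combine the congruences pairwise.
From m ≡ 9 (mod 13) write m = 9 + 13t. Substituting into m ≡ 2 (mod 4) gives 13t ≡ 1 (mod 4), and since 1⁻¹ ≡ 1 (mod 4), t ≡ 1. Hence m ≡ 9 + 13·1 = 22 (mod 52).
From m ≡ 22 (mod 52) write m = 22 + 52t. Substituting into m ≡ 2 (mod 9) gives 52t ≡ 7 (mod 9), and since 7⁻¹ ≡ 4 (mod 9), t ≡ 1. Hence m ≡ 22 + 52·1 = 74 (mod 468).

74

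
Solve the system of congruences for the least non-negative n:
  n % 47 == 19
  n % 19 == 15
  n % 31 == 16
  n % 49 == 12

The moduli are pairwise coprime; M = 47·19·31·49 = 1356467.
M/47 = 28861; 28861 ≡ 3 (mod 47); 3·16 ≡ 1, so inverse 16.
M/19 = 71393; 71393 ≡ 10 (mod 19); 10·2 ≡ 1, so inverse 2.
M/31 = 43757; 43757 ≡ 16 (mod 31); 16·2 ≡ 1, so inverse 2.
M/49 = 27683; 27683 ≡ 47 (mod 49); 47·24 ≡ 1, so inverse 24.
n ≡ 19·28861·16 + 15·71393·2 + 16·43757·2 + 12·27683·24 = 20288462.
20288462 mod 1356467 = 1297924.

1297924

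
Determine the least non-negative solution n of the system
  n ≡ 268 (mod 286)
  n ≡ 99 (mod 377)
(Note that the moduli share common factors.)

1984

Combine the congruences pairwise.
gcd(286, 377) = 13 and 13 | (99 − 268), so the pair is consistent; merging gives n ≡ 1984 (mod 8294), where 8294 = lcm(286, 377).
The solution is unique modulo lcm(286, 377) = 8294.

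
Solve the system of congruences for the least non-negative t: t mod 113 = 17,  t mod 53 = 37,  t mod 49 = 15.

The moduli are pairwise coprime; N = 113·53·49 = 293461.
N/113 = 2597; 2597 ≡ 111 (mod 113); 111·56 ≡ 1, so inverse 56.
N/53 = 5537; 5537 ≡ 25 (mod 53); 25·17 ≡ 1, so inverse 17.
N/49 = 5989; 5989 ≡ 11 (mod 49); 11·9 ≡ 1, so inverse 9.
t ≡ 17·2597·56 + 37·5537·17 + 15·5989·9 = 6763632.
6763632 mod 293461 = 14029.

14029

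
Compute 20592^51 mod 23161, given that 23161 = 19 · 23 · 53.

Mod 19: 20592 ≡ 15; by Fermat, exponent reduces to 51 mod 18 = 15; 15^15 ≡ 8 (mod 19).
Mod 23: 20592 ≡ 7; by Fermat, exponent reduces to 51 mod 22 = 7; 7^7 ≡ 5 (mod 23).
Mod 53: 20592 ≡ 28; 28^51 ≡ 36 (mod 53).
Combine by CRT: x ≡ 8 (mod 19), x ≡ 5 (mod 23), x ≡ 36 (mod 53) ⇒ x ≡ 16519 (mod 23161).

16519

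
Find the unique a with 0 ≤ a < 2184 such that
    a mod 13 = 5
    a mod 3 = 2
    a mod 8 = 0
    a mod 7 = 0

The moduli are pairwise coprime; N = 13·3·8·7 = 2184.
N/13 = 168; 168 ≡ 12 (mod 13); 12·12 ≡ 1, so inverse 12.
N/3 = 728; 728 ≡ 2 (mod 3); 2·2 ≡ 1, so inverse 2.
N/8 = 273; 273 ≡ 1 (mod 8), inverse 1.
N/7 = 312; 312 ≡ 4 (mod 7); 4·2 ≡ 1, so inverse 2.
a ≡ 5·168·12 + 2·728·2 + 0·273·1 + 0·312·2 = 12992.
12992 mod 2184 = 2072.

2072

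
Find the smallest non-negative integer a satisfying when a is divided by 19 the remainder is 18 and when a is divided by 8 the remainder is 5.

37

From a ≡ 18 (mod 19) write a = 18 + 19t. Substituting into a ≡ 5 (mod 8) gives 19t ≡ 3 (mod 8), and since 3⁻¹ ≡ 3 (mod 8), t ≡ 1. Hence a ≡ 18 + 19·1 = 37 (mod 152).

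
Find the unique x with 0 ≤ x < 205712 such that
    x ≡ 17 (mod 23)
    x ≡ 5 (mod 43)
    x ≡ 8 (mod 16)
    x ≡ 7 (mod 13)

184776

Combine the congruences pairwise.
From x ≡ 17 (mod 23) write x = 17 + 23t. Substituting into x ≡ 5 (mod 43) gives 23t ≡ 31 (mod 43), and since 23⁻¹ ≡ 15 (mod 43), t ≡ 35. Hence x ≡ 17 + 23·35 = 822 (mod 989).
From x ≡ 822 (mod 989) write x = 822 + 989t. Substituting into x ≡ 8 (mod 16) gives 989t ≡ 2 (mod 16), and since 13⁻¹ ≡ 5 (mod 16), t ≡ 10. Hence x ≡ 822 + 989·10 = 10712 (mod 15824).
From x ≡ 10712 (mod 15824) write x = 10712 + 15824t. Substituting into x ≡ 7 (mod 13) gives 15824t ≡ 7 (mod 13), and since 3⁻¹ ≡ 9 (mod 13), t ≡ 11. Hence x ≡ 10712 + 15824·11 = 184776 (mod 205712).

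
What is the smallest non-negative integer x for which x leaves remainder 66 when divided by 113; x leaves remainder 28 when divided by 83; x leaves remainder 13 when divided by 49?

Combine the congruences pairwise.
From x ≡ 66 (mod 113) write x = 66 + 113t. Substituting into x ≡ 28 (mod 83) gives 113t ≡ 45 (mod 83), and since 30⁻¹ ≡ 36 (mod 83), t ≡ 43. Hence x ≡ 66 + 113·43 = 4925 (mod 9379).
From x ≡ 4925 (mod 9379) write x = 4925 + 9379t. Substituting into x ≡ 13 (mod 49) gives 9379t ≡ 37 (mod 49), and since 20⁻¹ ≡ 27 (mod 49), t ≡ 19. Hence x ≡ 4925 + 9379·19 = 183126 (mod 459571).

183126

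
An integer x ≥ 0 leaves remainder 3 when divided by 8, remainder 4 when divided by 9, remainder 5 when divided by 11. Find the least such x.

From x ≡ 3 (mod 8) write x = 3 + 8t. Substituting into x ≡ 4 (mod 9) gives 8t ≡ 1 (mod 9), and since 8⁻¹ ≡ 8 (mod 9), t ≡ 8. Hence x ≡ 3 + 8·8 = 67 (mod 72).
From x ≡ 67 (mod 72) write x = 67 + 72t. Substituting into x ≡ 5 (mod 11) gives 72t ≡ 4 (mod 11), and since 6⁻¹ ≡ 2 (mod 11), t ≡ 8. Hence x ≡ 67 + 72·8 = 643 (mod 792).

643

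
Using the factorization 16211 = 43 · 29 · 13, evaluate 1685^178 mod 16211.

12388

Mod 43: 1685 ≡ 8; by Fermat, exponent reduces to 178 mod 42 = 10; 8^10 ≡ 4 (mod 43).
Mod 29: 1685 ≡ 3; by Fermat, exponent reduces to 178 mod 28 = 10; 3^10 ≡ 5 (mod 29).
Mod 13: 1685 ≡ 8; by Fermat, exponent reduces to 178 mod 12 = 10; 8^10 ≡ 12 (mod 13).
Combine by CRT: x ≡ 4 (mod 43), x ≡ 5 (mod 29), x ≡ 12 (mod 13) ⇒ x ≡ 12388 (mod 16211).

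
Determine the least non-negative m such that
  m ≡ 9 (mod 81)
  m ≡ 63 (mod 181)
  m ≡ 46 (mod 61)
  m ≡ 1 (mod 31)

13786290

Combine the congruences pairwise.
From m ≡ 9 (mod 81) write m = 9 + 81t. Substituting into m ≡ 63 (mod 181) gives 81t ≡ 54 (mod 181), and since 81⁻¹ ≡ 38 (mod 181), t ≡ 61. Hence m ≡ 9 + 81·61 = 4950 (mod 14661).
From m ≡ 4950 (mod 14661) write m = 4950 + 14661t. Substituting into m ≡ 46 (mod 61) gives 14661t ≡ 37 (mod 61), and since 21⁻¹ ≡ 32 (mod 61), t ≡ 25. Hence m ≡ 4950 + 14661·25 = 371475 (mod 894321).
From m ≡ 371475 (mod 894321) write m = 371475 + 894321t. Substituting into m ≡ 1 (mod 31) gives 894321t ≡ 30 (mod 31), and since 2⁻¹ ≡ 16 (mod 31), t ≡ 15. Hence m ≡ 371475 + 894321·15 = 13786290 (mod 27723951).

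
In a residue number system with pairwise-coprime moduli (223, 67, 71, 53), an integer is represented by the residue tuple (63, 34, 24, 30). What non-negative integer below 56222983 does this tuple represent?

46530797

Combine the congruences pairwise.
From x ≡ 63 (mod 223) write x = 63 + 223t. Substituting into x ≡ 34 (mod 67) gives 223t ≡ 38 (mod 67), and since 22⁻¹ ≡ 64 (mod 67), t ≡ 20. Hence x ≡ 63 + 223·20 = 4523 (mod 14941).
From x ≡ 4523 (mod 14941) write x = 4523 + 14941t. Substituting into x ≡ 24 (mod 71) gives 14941t ≡ 45 (mod 71), and since 31⁻¹ ≡ 55 (mod 71), t ≡ 61. Hence x ≡ 4523 + 14941·61 = 915924 (mod 1060811).
From x ≡ 915924 (mod 1060811) write x = 915924 + 1060811t. Substituting into x ≡ 30 (mod 53) gives 1060811t ≡ 52 (mod 53), and since 16⁻¹ ≡ 10 (mod 53), t ≡ 43. Hence x ≡ 915924 + 1060811·43 = 46530797 (mod 56222983).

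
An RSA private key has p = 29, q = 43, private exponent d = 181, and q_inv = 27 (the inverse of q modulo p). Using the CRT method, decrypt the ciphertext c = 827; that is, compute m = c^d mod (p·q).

984

d_p = d mod (p−1) = 181 mod 28 = 13; d_q = d mod (q−1) = 13.
m₁ = c^(d_p) mod p: c ≡ 15 (mod 29), and 15^13 mod 29 = 27.
m₂ = c^(d_q) mod q: c ≡ 10 (mod 43), and 10^13 mod 43 = 38.
h = q_inv·(m₁ − m₂) mod p = 27·(27 − 38) mod 29 = 22.
m = m₂ + h·q = 38 + 22·43 = 984.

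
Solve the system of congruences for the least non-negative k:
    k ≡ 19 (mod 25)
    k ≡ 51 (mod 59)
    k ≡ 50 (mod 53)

37044

The moduli are pairwise coprime; N = 25·59·53 = 78175.
N/25 = 3127; 3127 ≡ 2 (mod 25); 2·13 ≡ 1, so inverse 13.
N/59 = 1325; 1325 ≡ 27 (mod 59); 27·35 ≡ 1, so inverse 35.
N/53 = 1475; 1475 ≡ 44 (mod 53); 44·47 ≡ 1, so inverse 47.
k ≡ 19·3127·13 + 51·1325·35 + 50·1475·47 = 6603744.
6603744 mod 78175 = 37044.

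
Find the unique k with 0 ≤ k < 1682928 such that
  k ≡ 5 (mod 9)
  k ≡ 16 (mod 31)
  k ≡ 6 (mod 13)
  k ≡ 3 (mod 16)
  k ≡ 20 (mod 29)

49523

From k ≡ 5 (mod 9) write k = 5 + 9t. Substituting into k ≡ 16 (mod 31) gives 9t ≡ 11 (mod 31), and since 9⁻¹ ≡ 7 (mod 31), t ≡ 15. Hence k ≡ 5 + 9·15 = 140 (mod 279).
From k ≡ 140 (mod 279) write k = 140 + 279t. Substituting into k ≡ 6 (mod 13) gives 279t ≡ 9 (mod 13), and since 6⁻¹ ≡ 11 (mod 13), t ≡ 8. Hence k ≡ 140 + 279·8 = 2372 (mod 3627).
From k ≡ 2372 (mod 3627) write k = 2372 + 3627t. Substituting into k ≡ 3 (mod 16) gives 3627t ≡ 15 (mod 16), and since 11⁻¹ ≡ 3 (mod 16), t ≡ 13. Hence k ≡ 2372 + 3627·13 = 49523 (mod 58032).
From k ≡ 49523 (mod 58032) write k = 49523 + 58032t. Substituting into k ≡ 20 (mod 29) gives 58032t ≡ 0 (mod 29), and since 3⁻¹ ≡ 10 (mod 29), t ≡ 0. Hence k ≡ 49523 + 58032·0 = 49523 (mod 1682928).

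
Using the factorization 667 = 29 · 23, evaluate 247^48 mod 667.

169

Mod 29: 247 ≡ 15; by Fermat, exponent reduces to 48 mod 28 = 20; 15^20 ≡ 24 (mod 29).
Mod 23: 247 ≡ 17; by Fermat, exponent reduces to 48 mod 22 = 4; 17^4 ≡ 8 (mod 23).
Combine by CRT: x ≡ 24 (mod 29), x ≡ 8 (mod 23) ⇒ x ≡ 169 (mod 667).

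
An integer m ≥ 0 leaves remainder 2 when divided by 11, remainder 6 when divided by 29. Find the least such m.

Combine the congruences pairwise.
From m ≡ 2 (mod 11) write m = 2 + 11t. Substituting into m ≡ 6 (mod 29) gives 11t ≡ 4 (mod 29), and since 11⁻¹ ≡ 8 (mod 29), t ≡ 3. Hence m ≡ 2 + 11·3 = 35 (mod 319).

35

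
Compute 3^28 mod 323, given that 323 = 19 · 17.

Mod 19: 3 ≡ 3; by Fermat, exponent reduces to 28 mod 18 = 10; 3^10 ≡ 16 (mod 19).
Mod 17: 3 ≡ 3; by Fermat, exponent reduces to 28 mod 16 = 12; 3^12 ≡ 4 (mod 17).
Combine by CRT: x ≡ 16 (mod 19), x ≡ 4 (mod 17) ⇒ x ≡ 225 (mod 323).

225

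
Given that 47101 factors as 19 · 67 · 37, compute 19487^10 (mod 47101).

9336

Mod 19: 19487 ≡ 12; 12^10 ≡ 7 (mod 19).
Mod 67: 19487 ≡ 57; 57^10 ≡ 23 (mod 67).
Mod 37: 19487 ≡ 25; 25^10 ≡ 12 (mod 37).
Combine by CRT: x ≡ 7 (mod 19), x ≡ 23 (mod 67), x ≡ 12 (mod 37) ⇒ x ≡ 9336 (mod 47101).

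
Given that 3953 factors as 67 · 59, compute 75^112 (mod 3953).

Mod 67: 75 ≡ 8; by Fermat, exponent reduces to 112 mod 66 = 46; 8^46 ≡ 64 (mod 67).
Mod 59: 75 ≡ 16; by Fermat, exponent reduces to 112 mod 58 = 54; 16^54 ≡ 9 (mod 59).
Combine by CRT: x ≡ 64 (mod 67), x ≡ 9 (mod 59) ⇒ x ≡ 2074 (mod 3953).

2074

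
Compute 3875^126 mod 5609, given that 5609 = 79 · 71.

1918

Mod 79: 3875 ≡ 4; by Fermat, exponent reduces to 126 mod 78 = 48; 4^48 ≡ 22 (mod 79).
Mod 71: 3875 ≡ 41; by Fermat, exponent reduces to 126 mod 70 = 56; 41^56 ≡ 1 (mod 71).
Combine by CRT: x ≡ 22 (mod 79), x ≡ 1 (mod 71) ⇒ x ≡ 1918 (mod 5609).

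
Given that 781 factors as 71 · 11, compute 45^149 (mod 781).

463

Mod 71: 45 ≡ 45; by Fermat, exponent reduces to 149 mod 70 = 9; 45^9 ≡ 37 (mod 71).
Mod 11: 45 ≡ 1; by Fermat, exponent reduces to 149 mod 10 = 9; 1^9 ≡ 1 (mod 11).
Combine by CRT: x ≡ 37 (mod 71), x ≡ 1 (mod 11) ⇒ x ≡ 463 (mod 781).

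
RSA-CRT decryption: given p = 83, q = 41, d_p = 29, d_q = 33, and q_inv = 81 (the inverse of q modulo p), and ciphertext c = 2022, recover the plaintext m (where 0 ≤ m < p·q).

m₁ = c^(d_p) mod p: c ≡ 30 (mod 83), and 30^29 mod 83 = 40.
m₂ = c^(d_q) mod q: c ≡ 13 (mod 41), and 13^33 mod 41 = 30.
h = q_inv·(m₁ − m₂) mod p = 81·(40 − 30) mod 83 = 63.
m = m₂ + h·q = 30 + 63·41 = 2613.

2613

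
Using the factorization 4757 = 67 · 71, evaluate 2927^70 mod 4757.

3196

Mod 67: 2927 ≡ 46; by Fermat, exponent reduces to 70 mod 66 = 4; 46^4 ≡ 47 (mod 67).
Mod 71: 2927 ≡ 16; since 70 | 70, by Fermat 16^70 ≡ 1 (mod 71).
Combine by CRT: x ≡ 47 (mod 67), x ≡ 1 (mod 71) ⇒ x ≡ 3196 (mod 4757).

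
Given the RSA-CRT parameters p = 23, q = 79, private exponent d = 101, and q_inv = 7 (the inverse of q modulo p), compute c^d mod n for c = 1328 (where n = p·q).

d_p = d mod (p−1) = 101 mod 22 = 13; d_q = d mod (q−1) = 23.
m₁ = c^(d_p) mod p: c ≡ 17 (mod 23), and 17^13 mod 23 = 10.
m₂ = c^(d_q) mod q: c ≡ 64 (mod 79), and 64^23 mod 79 = 18.
h = q_inv·(m₁ − m₂) mod p = 7·(10 − 18) mod 23 = 13.
m = m₂ + h·q = 18 + 13·79 = 1045.

1045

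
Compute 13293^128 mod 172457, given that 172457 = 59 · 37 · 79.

Mod 59: 13293 ≡ 18; by Fermat, exponent reduces to 128 mod 58 = 12; 18^12 ≡ 12 (mod 59).
Mod 37: 13293 ≡ 10; by Fermat, exponent reduces to 128 mod 36 = 20; 10^20 ≡ 26 (mod 37).
Mod 79: 13293 ≡ 21; by Fermat, exponent reduces to 128 mod 78 = 50; 21^50 ≡ 67 (mod 79).
Combine by CRT: x ≡ 12 (mod 59), x ≡ 26 (mod 37), x ≡ 67 (mod 79) ⇒ x ≡ 126862 (mod 172457).

126862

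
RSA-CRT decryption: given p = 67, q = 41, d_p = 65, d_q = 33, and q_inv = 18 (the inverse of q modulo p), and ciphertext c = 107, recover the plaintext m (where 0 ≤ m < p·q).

1603

m₁ = c^(d_p) mod p: c ≡ 40 (mod 67), and 40^65 mod 67 = 62.
m₂ = c^(d_q) mod q: c ≡ 25 (mod 41), and 25^33 mod 41 = 4.
h = q_inv·(m₁ − m₂) mod p = 18·(62 − 4) mod 67 = 39.
m = m₂ + h·q = 4 + 39·41 = 1603.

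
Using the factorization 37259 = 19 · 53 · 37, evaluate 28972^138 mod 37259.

Mod 19: 28972 ≡ 16; by Fermat, exponent reduces to 138 mod 18 = 12; 16^12 ≡ 11 (mod 19).
Mod 53: 28972 ≡ 34; by Fermat, exponent reduces to 138 mod 52 = 34; 34^34 ≡ 17 (mod 53).
Mod 37: 28972 ≡ 1; by Fermat, exponent reduces to 138 mod 36 = 30; 1^30 ≡ 1 (mod 37).
Combine by CRT: x ≡ 11 (mod 19), x ≡ 17 (mod 53), x ≡ 1 (mod 37) ⇒ x ≡ 13691 (mod 37259).

13691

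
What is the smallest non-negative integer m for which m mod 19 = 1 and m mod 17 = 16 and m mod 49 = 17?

11287

Combine the congruences pairwise.
From m ≡ 1 (mod 19) write m = 1 + 19t. Substituting into m ≡ 16 (mod 17) gives 19t ≡ 15 (mod 17), and since 2⁻¹ ≡ 9 (mod 17), t ≡ 16. Hence m ≡ 1 + 19·16 = 305 (mod 323).
From m ≡ 305 (mod 323) write m = 305 + 323t. Substituting into m ≡ 17 (mod 49) gives 323t ≡ 6 (mod 49), and since 29⁻¹ ≡ 22 (mod 49), t ≡ 34. Hence m ≡ 305 + 323·34 = 11287 (mod 15827).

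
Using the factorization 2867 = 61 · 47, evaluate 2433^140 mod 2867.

Mod 61: 2433 ≡ 54; by Fermat, exponent reduces to 140 mod 60 = 20; 54^20 ≡ 47 (mod 61).
Mod 47: 2433 ≡ 36; by Fermat, exponent reduces to 140 mod 46 = 2; 36^2 ≡ 27 (mod 47).
Combine by CRT: x ≡ 47 (mod 61), x ≡ 27 (mod 47) ⇒ x ≡ 779 (mod 2867).

779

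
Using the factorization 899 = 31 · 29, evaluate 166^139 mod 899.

859

Mod 31: 166 ≡ 11; by Fermat, exponent reduces to 139 mod 30 = 19; 11^19 ≡ 22 (mod 31).
Mod 29: 166 ≡ 21; by Fermat, exponent reduces to 139 mod 28 = 27; 21^27 ≡ 18 (mod 29).
Combine by CRT: x ≡ 22 (mod 31), x ≡ 18 (mod 29) ⇒ x ≡ 859 (mod 899).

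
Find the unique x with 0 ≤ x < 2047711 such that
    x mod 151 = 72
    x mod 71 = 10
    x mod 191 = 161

546994

The moduli are pairwise coprime; N = 151·71·191 = 2047711.
N/151 = 13561; 13561 ≡ 122 (mod 151); 122·26 ≡ 1, so inverse 26.
N/71 = 28841; 28841 ≡ 15 (mod 71); 15·19 ≡ 1, so inverse 19.
N/191 = 10721; 10721 ≡ 25 (mod 191); 25·107 ≡ 1, so inverse 107.
x ≡ 72·13561·26 + 10·28841·19 + 161·10721·107 = 215556649.
215556649 mod 2047711 = 546994.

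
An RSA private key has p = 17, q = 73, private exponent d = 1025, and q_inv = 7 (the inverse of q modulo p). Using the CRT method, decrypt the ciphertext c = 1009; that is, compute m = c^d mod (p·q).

193

d_p = d mod (p−1) = 1025 mod 16 = 1; d_q = d mod (q−1) = 17.
m₁ = c^(d_p) mod p: c ≡ 6 (mod 17), and 6^1 mod 17 = 6.
m₂ = c^(d_q) mod q: c ≡ 60 (mod 73), and 60^17 mod 73 = 47.
h = q_inv·(m₁ − m₂) mod p = 7·(6 − 47) mod 17 = 2.
m = m₂ + h·q = 47 + 2·73 = 193.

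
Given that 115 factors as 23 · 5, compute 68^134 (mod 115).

24

Mod 23: 68 ≡ 22; by Fermat, exponent reduces to 134 mod 22 = 2; 22^2 ≡ 1 (mod 23).
Mod 5: 68 ≡ 3; by Fermat, exponent reduces to 134 mod 4 = 2; 3^2 ≡ 4 (mod 5).
Combine by CRT: x ≡ 1 (mod 23), x ≡ 4 (mod 5) ⇒ x ≡ 24 (mod 115).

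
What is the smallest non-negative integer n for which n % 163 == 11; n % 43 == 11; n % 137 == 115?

From n ≡ 11 (mod 163) write n = 11 + 163t. Substituting into n ≡ 11 (mod 43) gives 163t ≡ 0 (mod 43), and since 34⁻¹ ≡ 19 (mod 43), t ≡ 0. Hence n ≡ 11 + 163·0 = 11 (mod 7009).
From n ≡ 11 (mod 7009) write n = 11 + 7009t. Substituting into n ≡ 115 (mod 137) gives 7009t ≡ 104 (mod 137), and since 22⁻¹ ≡ 81 (mod 137), t ≡ 67. Hence n ≡ 11 + 7009·67 = 469614 (mod 960233).

469614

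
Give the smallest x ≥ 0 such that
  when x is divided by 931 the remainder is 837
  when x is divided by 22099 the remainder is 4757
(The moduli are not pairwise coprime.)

gcd(931, 22099) = 49 and 49 | (4757 − 837), so the pair is consistent; merging gives x ≡ 358341 (mod 419881), where 419881 = lcm(931, 22099).
The solution is unique modulo lcm(931, 22099) = 419881.

358341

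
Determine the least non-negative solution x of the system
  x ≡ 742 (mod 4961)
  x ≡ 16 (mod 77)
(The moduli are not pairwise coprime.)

gcd(4961, 77) = 11 and 11 | (16 − 742), so the pair is consistent; merging gives x ≡ 30508 (mod 34727), where 34727 = lcm(4961, 77).
The solution is unique modulo lcm(4961, 77) = 34727.

30508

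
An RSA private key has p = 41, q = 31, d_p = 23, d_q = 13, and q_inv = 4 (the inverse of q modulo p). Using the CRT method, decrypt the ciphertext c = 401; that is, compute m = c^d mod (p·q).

829

m₁ = c^(d_p) mod p: c ≡ 32 (mod 41), and 32^23 mod 41 = 9.
m₂ = c^(d_q) mod q: c ≡ 29 (mod 31), and 29^13 mod 31 = 23.
h = q_inv·(m₁ − m₂) mod p = 4·(9 − 23) mod 41 = 26.
m = m₂ + h·q = 23 + 26·31 = 829.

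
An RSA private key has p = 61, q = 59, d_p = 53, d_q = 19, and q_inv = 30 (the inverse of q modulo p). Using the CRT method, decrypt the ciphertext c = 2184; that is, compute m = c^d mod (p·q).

m₁ = c^(d_p) mod p: c ≡ 49 (mod 61), and 49^53 mod 61 = 45.
m₂ = c^(d_q) mod q: c ≡ 1 (mod 59), and 1^19 mod 59 = 1.
h = q_inv·(m₁ − m₂) mod p = 30·(45 − 1) mod 61 = 39.
m = m₂ + h·q = 1 + 39·59 = 2302.

2302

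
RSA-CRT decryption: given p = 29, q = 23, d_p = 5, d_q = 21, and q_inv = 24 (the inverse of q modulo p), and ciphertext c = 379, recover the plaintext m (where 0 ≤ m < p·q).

m₁ = c^(d_p) mod p: c ≡ 2 (mod 29), and 2^5 mod 29 = 3.
m₂ = c^(d_q) mod q: c ≡ 11 (mod 23), and 11^21 mod 23 = 21.
h = q_inv·(m₁ − m₂) mod p = 24·(3 − 21) mod 29 = 3.
m = m₂ + h·q = 21 + 3·23 = 90.

90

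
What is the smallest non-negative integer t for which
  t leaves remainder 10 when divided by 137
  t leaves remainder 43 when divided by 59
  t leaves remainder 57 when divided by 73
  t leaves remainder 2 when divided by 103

The moduli are pairwise coprime; N = 137·59·73·103 = 60776077.
N/137 = 443621; 443621 ≡ 15 (mod 137); 15·64 ≡ 1, so inverse 64.
N/59 = 1030103; 1030103 ≡ 22 (mod 59); 22·51 ≡ 1, so inverse 51.
N/73 = 832549; 832549 ≡ 57 (mod 73); 57·41 ≡ 1, so inverse 41.
N/103 = 590059; 590059 ≡ 75 (mod 103); 75·11 ≡ 1, so inverse 11.
t ≡ 10·443621·64 + 43·1030103·51 + 57·832549·41 + 2·590059·11 = 4501581630.
4501581630 mod 60776077 = 4151932.

4151932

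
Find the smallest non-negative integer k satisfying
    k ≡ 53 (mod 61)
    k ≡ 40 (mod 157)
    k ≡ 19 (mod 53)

The moduli are pairwise coprime; N = 61·157·53 = 507581.
N/61 = 8321; 8321 ≡ 25 (mod 61); 25·22 ≡ 1, so inverse 22.
N/157 = 3233; 3233 ≡ 93 (mod 157); 93·130 ≡ 1, so inverse 130.
N/53 = 9577; 9577 ≡ 37 (mod 53); 37·43 ≡ 1, so inverse 43.
k ≡ 53·8321·22 + 40·3233·130 + 19·9577·43 = 34338295.
34338295 mod 507581 = 330368.

330368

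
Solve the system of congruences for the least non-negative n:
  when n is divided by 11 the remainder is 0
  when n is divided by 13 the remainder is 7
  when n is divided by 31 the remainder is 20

2035

Combine the congruences pairwise.
From n ≡ 0 (mod 11) write n = 0 + 11t. Substituting into n ≡ 7 (mod 13) gives 11t ≡ 7 (mod 13), and since 11⁻¹ ≡ 6 (mod 13), t ≡ 3. Hence n ≡ 0 + 11·3 = 33 (mod 143).
From n ≡ 33 (mod 143) write n = 33 + 143t. Substituting into n ≡ 20 (mod 31) gives 143t ≡ 18 (mod 31), and since 19⁻¹ ≡ 18 (mod 31), t ≡ 14. Hence n ≡ 33 + 143·14 = 2035 (mod 4433).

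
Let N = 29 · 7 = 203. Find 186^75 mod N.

Mod 29: 186 ≡ 12; by Fermat, exponent reduces to 75 mod 28 = 19; 12^19 ≡ 17 (mod 29).
Mod 7: 186 ≡ 4; by Fermat, exponent reduces to 75 mod 6 = 3; 4^3 ≡ 1 (mod 7).
Combine by CRT: x ≡ 17 (mod 29), x ≡ 1 (mod 7) ⇒ x ≡ 162 (mod 203).

162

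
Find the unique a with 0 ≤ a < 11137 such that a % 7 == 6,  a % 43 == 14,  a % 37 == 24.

The moduli are pairwise coprime; N = 7·43·37 = 11137.
N/7 = 1591; 1591 ≡ 2 (mod 7); 2·4 ≡ 1, so inverse 4.
N/43 = 259; 259 ≡ 1 (mod 43), inverse 1.
N/37 = 301; 301 ≡ 5 (mod 37); 5·15 ≡ 1, so inverse 15.
a ≡ 6·1591·4 + 14·259·1 + 24·301·15 = 150170.
150170 mod 11137 = 5389.

5389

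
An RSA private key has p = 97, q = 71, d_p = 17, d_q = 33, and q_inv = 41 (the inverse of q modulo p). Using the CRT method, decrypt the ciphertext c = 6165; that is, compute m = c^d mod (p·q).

m₁ = c^(d_p) mod p: c ≡ 54 (mod 97), and 54^17 mod 97 = 93.
m₂ = c^(d_q) mod q: c ≡ 59 (mod 71), and 59^33 mod 71 = 35.
h = q_inv·(m₁ − m₂) mod p = 41·(93 − 35) mod 97 = 50.
m = m₂ + h·q = 35 + 50·71 = 3585.

3585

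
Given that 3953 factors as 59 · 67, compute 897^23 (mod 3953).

285

Mod 59: 897 ≡ 12; 12^23 ≡ 49 (mod 59).
Mod 67: 897 ≡ 26; 26^23 ≡ 17 (mod 67).
Combine by CRT: x ≡ 49 (mod 59), x ≡ 17 (mod 67) ⇒ x ≡ 285 (mod 3953).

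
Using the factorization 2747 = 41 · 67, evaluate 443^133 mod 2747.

1783

Mod 41: 443 ≡ 33; by Fermat, exponent reduces to 133 mod 40 = 13; 33^13 ≡ 20 (mod 41).
Mod 67: 443 ≡ 41; by Fermat, exponent reduces to 133 mod 66 = 1; 41^1 ≡ 41 (mod 67).
Combine by CRT: x ≡ 20 (mod 41), x ≡ 41 (mod 67) ⇒ x ≡ 1783 (mod 2747).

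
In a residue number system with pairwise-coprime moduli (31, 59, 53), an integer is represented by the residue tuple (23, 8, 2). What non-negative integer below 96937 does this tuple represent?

From x ≡ 23 (mod 31) write x = 23 + 31t. Substituting into x ≡ 8 (mod 59) gives 31t ≡ 44 (mod 59), and since 31⁻¹ ≡ 40 (mod 59), t ≡ 49. Hence x ≡ 23 + 31·49 = 1542 (mod 1829).
From x ≡ 1542 (mod 1829) write x = 1542 + 1829t. Substituting into x ≡ 2 (mod 53) gives 1829t ≡ 50 (mod 53), and since 27⁻¹ ≡ 2 (mod 53), t ≡ 47. Hence x ≡ 1542 + 1829·47 = 87505 (mod 96937).

87505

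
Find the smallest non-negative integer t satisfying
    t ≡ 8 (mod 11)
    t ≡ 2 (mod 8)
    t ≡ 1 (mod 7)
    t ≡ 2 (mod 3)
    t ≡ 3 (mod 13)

The moduli are pairwise coprime; N = 11·8·7·3·13 = 24024.
N/11 = 2184; 2184 ≡ 6 (mod 11); 6·2 ≡ 1, so inverse 2.
N/8 = 3003; 3003 ≡ 3 (mod 8); 3·3 ≡ 1, so inverse 3.
N/7 = 3432; 3432 ≡ 2 (mod 7); 2·4 ≡ 1, so inverse 4.
N/3 = 8008; 8008 ≡ 1 (mod 3), inverse 1.
N/13 = 1848; 1848 ≡ 2 (mod 13); 2·7 ≡ 1, so inverse 7.
t ≡ 8·2184·2 + 2·3003·3 + 1·3432·4 + 2·8008·1 + 3·1848·7 = 121514.
121514 mod 24024 = 1394.

1394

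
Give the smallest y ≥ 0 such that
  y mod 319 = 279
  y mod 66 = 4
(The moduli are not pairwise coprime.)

Combine the congruences pairwise.
gcd(319, 66) = 11 and 11 | (4 − 279), so the pair is consistent; merging gives y ≡ 598 (mod 1914), where 1914 = lcm(319, 66).
The solution is unique modulo lcm(319, 66) = 1914.

598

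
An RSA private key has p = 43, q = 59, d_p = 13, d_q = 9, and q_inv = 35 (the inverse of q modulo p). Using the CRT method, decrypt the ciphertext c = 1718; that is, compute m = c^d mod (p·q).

m₁ = c^(d_p) mod p: c ≡ 41 (mod 43), and 41^13 mod 43 = 21.
m₂ = c^(d_q) mod q: c ≡ 7 (mod 59), and 7^9 mod 59 = 26.
h = q_inv·(m₁ − m₂) mod p = 35·(21 − 26) mod 43 = 40.
m = m₂ + h·q = 26 + 40·59 = 2386.

2386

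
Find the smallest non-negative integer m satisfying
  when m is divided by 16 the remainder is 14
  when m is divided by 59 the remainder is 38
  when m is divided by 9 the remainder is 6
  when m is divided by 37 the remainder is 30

246894

From m ≡ 14 (mod 16) write m = 14 + 16t. Substituting into m ≡ 38 (mod 59) gives 16t ≡ 24 (mod 59), and since 16⁻¹ ≡ 48 (mod 59), t ≡ 31. Hence m ≡ 14 + 16·31 = 510 (mod 944).
From m ≡ 510 (mod 944) write m = 510 + 944t. Substituting into m ≡ 6 (mod 9) gives 944t ≡ 0 (mod 9), and since 8⁻¹ ≡ 8 (mod 9), t ≡ 0. Hence m ≡ 510 + 944·0 = 510 (mod 8496).
From m ≡ 510 (mod 8496) write m = 510 + 8496t. Substituting into m ≡ 30 (mod 37) gives 8496t ≡ 1 (mod 37), and since 23⁻¹ ≡ 29 (mod 37), t ≡ 29. Hence m ≡ 510 + 8496·29 = 246894 (mod 314352).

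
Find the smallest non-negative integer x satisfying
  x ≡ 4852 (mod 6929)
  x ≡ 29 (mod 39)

gcd(6929, 39) = 13 and 13 | (29 − 4852), so the pair is consistent; merging gives x ≡ 18710 (mod 20787), where 20787 = lcm(6929, 39).
The solution is unique modulo lcm(6929, 39) = 20787.

18710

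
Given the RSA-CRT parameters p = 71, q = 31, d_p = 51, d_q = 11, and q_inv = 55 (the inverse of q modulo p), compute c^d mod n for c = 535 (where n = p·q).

1682

m₁ = c^(d_p) mod p: c ≡ 38 (mod 71), and 38^51 mod 71 = 49.
m₂ = c^(d_q) mod q: c ≡ 8 (mod 31), and 8^11 mod 31 = 8.
h = q_inv·(m₁ − m₂) mod p = 55·(49 − 8) mod 71 = 54.
m = m₂ + h·q = 8 + 54·31 = 1682.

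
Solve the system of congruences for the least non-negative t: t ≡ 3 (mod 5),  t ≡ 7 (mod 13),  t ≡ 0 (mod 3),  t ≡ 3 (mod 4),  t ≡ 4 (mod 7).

From t ≡ 3 (mod 5) write t = 3 + 5s. Substituting into t ≡ 7 (mod 13) gives 5s ≡ 4 (mod 13), and since 5⁻¹ ≡ 8 (mod 13), s ≡ 6. Hence t ≡ 3 + 5·6 = 33 (mod 65).
From t ≡ 33 (mod 65) write t = 33 + 65s. Substituting into t ≡ 0 (mod 3) gives 65s ≡ 0 (mod 3), and since 2⁻¹ ≡ 2 (mod 3), s ≡ 0. Hence t ≡ 33 + 65·0 = 33 (mod 195).
From t ≡ 33 (mod 195) write t = 33 + 195s. Substituting into t ≡ 3 (mod 4) gives 195s ≡ 2 (mod 4), and since 3⁻¹ ≡ 3 (mod 4), s ≡ 2. Hence t ≡ 33 + 195·2 = 423 (mod 780).
From t ≡ 423 (mod 780) write t = 423 + 780s. Substituting into t ≡ 4 (mod 7) gives 780s ≡ 1 (mod 7), and since 3⁻¹ ≡ 5 (mod 7), s ≡ 5. Hence t ≡ 423 + 780·5 = 4323 (mod 5460).

4323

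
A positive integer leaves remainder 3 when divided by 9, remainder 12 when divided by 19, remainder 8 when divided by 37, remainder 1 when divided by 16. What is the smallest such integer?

The moduli are pairwise coprime; N = 9·19·37·16 = 101232.
N/9 = 11248; 11248 ≡ 7 (mod 9); 7·4 ≡ 1, so inverse 4.
N/19 = 5328; 5328 ≡ 8 (mod 19); 8·12 ≡ 1, so inverse 12.
N/37 = 2736; 2736 ≡ 35 (mod 37); 35·18 ≡ 1, so inverse 18.
N/16 = 6327; 6327 ≡ 7 (mod 16); 7·7 ≡ 1, so inverse 7.
x ≡ 3·11248·4 + 12·5328·12 + 8·2736·18 + 1·6327·7 = 1340481.
1340481 mod 101232 = 24465.

24465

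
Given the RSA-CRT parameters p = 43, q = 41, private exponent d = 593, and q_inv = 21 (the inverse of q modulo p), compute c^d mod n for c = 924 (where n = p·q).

1122

d_p = d mod (p−1) = 593 mod 42 = 5; d_q = d mod (q−1) = 33.
m₁ = c^(d_p) mod p: c ≡ 21 (mod 43), and 21^5 mod 43 = 4.
m₂ = c^(d_q) mod q: c ≡ 22 (mod 41), and 22^33 mod 41 = 15.
h = q_inv·(m₁ − m₂) mod p = 21·(4 − 15) mod 43 = 27.
m = m₂ + h·q = 15 + 27·41 = 1122.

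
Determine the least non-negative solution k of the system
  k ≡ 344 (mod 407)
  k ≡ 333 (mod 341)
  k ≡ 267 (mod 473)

gcd(407, 341) = 11 and 11 | (333 − 344), so the pair is consistent; merging gives k ≡ 2379 (mod 12617), where 12617 = lcm(407, 341).
gcd(12617, 473) = 11 and 11 | (267 − 2379), so the pair is consistent; merging gives k ≡ 330421 (mod 542531), where 542531 = lcm(12617, 473).
The solution is unique modulo lcm(407, 341, 473) = 542531.

330421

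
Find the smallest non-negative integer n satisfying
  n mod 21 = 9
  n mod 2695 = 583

5973

Combine the congruences pairwise.
gcd(21, 2695) = 7 and 7 | (583 − 9), so the pair is consistent; merging gives n ≡ 5973 (mod 8085), where 8085 = lcm(21, 2695).
The solution is unique modulo lcm(21, 2695) = 8085.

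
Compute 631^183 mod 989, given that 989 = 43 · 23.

819

Mod 43: 631 ≡ 29; by Fermat, exponent reduces to 183 mod 42 = 15; 29^15 ≡ 2 (mod 43).
Mod 23: 631 ≡ 10; by Fermat, exponent reduces to 183 mod 22 = 7; 10^7 ≡ 14 (mod 23).
Combine by CRT: x ≡ 2 (mod 43), x ≡ 14 (mod 23) ⇒ x ≡ 819 (mod 989).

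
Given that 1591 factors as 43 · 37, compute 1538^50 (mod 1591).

Mod 43: 1538 ≡ 33; by Fermat, exponent reduces to 50 mod 42 = 8; 33^8 ≡ 17 (mod 43).
Mod 37: 1538 ≡ 21; by Fermat, exponent reduces to 50 mod 36 = 14; 21^14 ≡ 33 (mod 37).
Combine by CRT: x ≡ 17 (mod 43), x ≡ 33 (mod 37) ⇒ x ≡ 662 (mod 1591).

662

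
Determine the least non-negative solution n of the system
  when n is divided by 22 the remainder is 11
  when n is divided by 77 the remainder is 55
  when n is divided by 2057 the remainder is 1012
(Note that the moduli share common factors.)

11297

gcd(22, 77) = 11 and 11 | (55 − 11), so the pair is consistent; merging gives n ≡ 55 (mod 154), where 154 = lcm(22, 77).
gcd(154, 2057) = 11 and 11 | (1012 − 55), so the pair is consistent; merging gives n ≡ 11297 (mod 28798), where 28798 = lcm(154, 2057).
The solution is unique modulo lcm(22, 77, 2057) = 28798.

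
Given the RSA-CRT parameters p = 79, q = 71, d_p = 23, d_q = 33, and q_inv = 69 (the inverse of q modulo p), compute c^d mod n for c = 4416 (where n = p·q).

2318

m₁ = c^(d_p) mod p: c ≡ 71 (mod 79), and 71^23 mod 79 = 27.
m₂ = c^(d_q) mod q: c ≡ 14 (mod 71), and 14^33 mod 71 = 46.
h = q_inv·(m₁ − m₂) mod p = 69·(27 − 46) mod 79 = 32.
m = m₂ + h·q = 46 + 32·71 = 2318.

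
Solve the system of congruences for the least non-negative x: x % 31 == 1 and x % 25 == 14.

714

From x ≡ 1 (mod 31) write x = 1 + 31t. Substituting into x ≡ 14 (mod 25) gives 31t ≡ 13 (mod 25), and since 6⁻¹ ≡ 21 (mod 25), t ≡ 23. Hence x ≡ 1 + 31·23 = 714 (mod 775).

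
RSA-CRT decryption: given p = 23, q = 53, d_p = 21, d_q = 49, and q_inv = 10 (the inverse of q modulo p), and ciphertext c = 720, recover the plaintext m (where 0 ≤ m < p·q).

m₁ = c^(d_p) mod p: c ≡ 7 (mod 23), and 7^21 mod 23 = 10.
m₂ = c^(d_q) mod q: c ≡ 31 (mod 53), and 31^49 mod 53 = 32.
h = q_inv·(m₁ − m₂) mod p = 10·(10 − 32) mod 23 = 10.
m = m₂ + h·q = 32 + 10·53 = 562.

562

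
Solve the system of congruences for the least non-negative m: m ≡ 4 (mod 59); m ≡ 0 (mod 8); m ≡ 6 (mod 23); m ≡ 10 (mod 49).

From m ≡ 4 (mod 59) write m = 4 + 59t. Substituting into m ≡ 0 (mod 8) gives 59t ≡ 4 (mod 8), and since 3⁻¹ ≡ 3 (mod 8), t ≡ 4. Hence m ≡ 4 + 59·4 = 240 (mod 472).
From m ≡ 240 (mod 472) write m = 240 + 472t. Substituting into m ≡ 6 (mod 23) gives 472t ≡ 19 (mod 23), and since 12⁻¹ ≡ 2 (mod 23), t ≡ 15. Hence m ≡ 240 + 472·15 = 7320 (mod 10856).
From m ≡ 7320 (mod 10856) write m = 7320 + 10856t. Substituting into m ≡ 10 (mod 49) gives 10856t ≡ 40 (mod 49), and since 27⁻¹ ≡ 20 (mod 49), t ≡ 16. Hence m ≡ 7320 + 10856·16 = 181016 (mod 531944).

181016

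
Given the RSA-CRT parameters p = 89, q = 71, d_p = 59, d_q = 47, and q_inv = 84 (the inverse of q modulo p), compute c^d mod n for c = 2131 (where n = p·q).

m₁ = c^(d_p) mod p: c ≡ 84 (mod 89), and 84^59 mod 89 = 68.
m₂ = c^(d_q) mod q: c ≡ 1 (mod 71), and 1^47 mod 71 = 1.
h = q_inv·(m₁ − m₂) mod p = 84·(68 − 1) mod 89 = 21.
m = m₂ + h·q = 1 + 21·71 = 1492.

1492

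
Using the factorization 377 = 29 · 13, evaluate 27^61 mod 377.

287

Mod 29: 27 ≡ 27; by Fermat, exponent reduces to 61 mod 28 = 5; 27^5 ≡ 26 (mod 29).
Mod 13: 27 ≡ 1; by Fermat, exponent reduces to 61 mod 12 = 1; 1^1 ≡ 1 (mod 13).
Combine by CRT: x ≡ 26 (mod 29), x ≡ 1 (mod 13) ⇒ x ≡ 287 (mod 377).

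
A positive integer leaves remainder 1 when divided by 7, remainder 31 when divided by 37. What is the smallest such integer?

From t ≡ 1 (mod 7) write t = 1 + 7s. Substituting into t ≡ 31 (mod 37) gives 7s ≡ 30 (mod 37), and since 7⁻¹ ≡ 16 (mod 37), s ≡ 36. Hence t ≡ 1 + 7·36 = 253 (mod 259).

253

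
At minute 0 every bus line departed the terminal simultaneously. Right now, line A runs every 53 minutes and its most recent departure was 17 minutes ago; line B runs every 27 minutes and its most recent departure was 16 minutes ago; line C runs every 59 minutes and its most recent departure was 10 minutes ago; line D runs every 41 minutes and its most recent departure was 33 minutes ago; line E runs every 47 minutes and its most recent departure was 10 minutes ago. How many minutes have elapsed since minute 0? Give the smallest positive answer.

From t ≡ 17 (mod 53) write t = 17 + 53s. Substituting into t ≡ 16 (mod 27) gives 53s ≡ 26 (mod 27), and since 26⁻¹ ≡ 26 (mod 27), s ≡ 1. Hence t ≡ 17 + 53·1 = 70 (mod 1431).
From t ≡ 70 (mod 1431) write t = 70 + 1431s. Substituting into t ≡ 10 (mod 59) gives 1431s ≡ 58 (mod 59), and since 15⁻¹ ≡ 4 (mod 59), s ≡ 55. Hence t ≡ 70 + 1431·55 = 78775 (mod 84429).
From t ≡ 78775 (mod 84429) write t = 78775 + 84429s. Substituting into t ≡ 33 (mod 41) gives 84429s ≡ 19 (mod 41), and since 10⁻¹ ≡ 37 (mod 41), s ≡ 6. Hence t ≡ 78775 + 84429·6 = 585349 (mod 3461589).
From t ≡ 585349 (mod 3461589) write t = 585349 + 3461589s. Substituting into t ≡ 10 (mod 47) gives 3461589s ≡ 46 (mod 47), and since 39⁻¹ ≡ 41 (mod 47), s ≡ 6. Hence t ≡ 585349 + 3461589·6 = 21354883 (mod 162694683).

21354883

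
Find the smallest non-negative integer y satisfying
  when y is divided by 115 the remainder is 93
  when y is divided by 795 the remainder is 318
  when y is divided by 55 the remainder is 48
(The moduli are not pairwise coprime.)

173628

gcd(115, 795) = 5 and 5 | (318 − 93), so the pair is consistent; merging gives y ≡ 9063 (mod 18285), where 18285 = lcm(115, 795).
gcd(18285, 55) = 5 and 5 | (48 − 9063), so the pair is consistent; merging gives y ≡ 173628 (mod 201135), where 201135 = lcm(18285, 55).
The solution is unique modulo lcm(115, 795, 55) = 201135.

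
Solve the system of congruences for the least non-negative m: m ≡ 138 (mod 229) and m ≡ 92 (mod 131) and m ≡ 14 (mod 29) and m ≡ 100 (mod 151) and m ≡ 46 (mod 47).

Combine the congruences pairwise.
From m ≡ 138 (mod 229) write m = 138 + 229t. Substituting into m ≡ 92 (mod 131) gives 229t ≡ 85 (mod 131), and since 98⁻¹ ≡ 127 (mod 131), t ≡ 53. Hence m ≡ 138 + 229·53 = 12275 (mod 29999).
From m ≡ 12275 (mod 29999) write m = 12275 + 29999t. Substituting into m ≡ 14 (mod 29) gives 29999t ≡ 6 (mod 29), and since 13⁻¹ ≡ 9 (mod 29), t ≡ 25. Hence m ≡ 12275 + 29999·25 = 762250 (mod 869971).
From m ≡ 762250 (mod 869971) write m = 762250 + 869971t. Substituting into m ≡ 100 (mod 151) gives 869971t ≡ 98 (mod 151), and since 60⁻¹ ≡ 73 (mod 151), t ≡ 57. Hence m ≡ 762250 + 869971·57 = 50350597 (mod 131365621).
From m ≡ 50350597 (mod 131365621) write m = 50350597 + 131365621t. Substituting into m ≡ 46 (mod 47) gives 131365621t ≡ 32 (mod 47), and since 10⁻¹ ≡ 33 (mod 47), t ≡ 22. Hence m ≡ 50350597 + 131365621·22 = 2940394259 (mod 6174184187).

2940394259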